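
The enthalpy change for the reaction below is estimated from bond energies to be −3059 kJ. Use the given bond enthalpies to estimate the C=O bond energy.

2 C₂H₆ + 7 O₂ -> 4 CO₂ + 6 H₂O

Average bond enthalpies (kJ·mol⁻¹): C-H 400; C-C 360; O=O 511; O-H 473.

Let D be the C=O bond energy.
Σ(broken) = 2×360 + 12×400 + 7×511 = 9097
Σ(formed) = 8×D + 12×473 = 5676 + 8D
ΔH = Σ(broken) − Σ(formed) = (9097) − (5676 + 8D) = +3421 − 8D
Setting this equal to −3059 kJ gives 8D = 6480, so D = 810 kJ/mol.

D(C=O) ≈ 810 kJ/mol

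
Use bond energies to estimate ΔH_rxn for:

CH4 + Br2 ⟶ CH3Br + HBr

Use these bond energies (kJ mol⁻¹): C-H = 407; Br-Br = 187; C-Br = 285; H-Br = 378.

ΔH ≈ −69 kJ

Bonds broken (reactants):
  Br-Br: 1 × 187 = 187
  C-H: 4 × 407 = 1628
  Σ(broken) = 1815 kJ
Bonds formed (products):
  C-Br: 1 × 285 = 285
  C-H: 3 × 407 = 1221
  H-Br: 1 × 378 = 378
  Σ(formed) = 1884 kJ
ΔH = Σ(broken) − Σ(formed) = 1815 − 1884 = −69 kJ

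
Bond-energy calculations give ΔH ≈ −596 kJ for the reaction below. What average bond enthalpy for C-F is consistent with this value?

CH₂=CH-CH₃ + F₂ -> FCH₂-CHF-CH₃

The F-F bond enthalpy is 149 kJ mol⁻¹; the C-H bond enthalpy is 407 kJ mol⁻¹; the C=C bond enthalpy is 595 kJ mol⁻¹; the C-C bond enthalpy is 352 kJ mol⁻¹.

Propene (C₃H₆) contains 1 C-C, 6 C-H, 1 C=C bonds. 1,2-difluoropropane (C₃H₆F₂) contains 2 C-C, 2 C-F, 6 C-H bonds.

Let D be the C-F bond energy.
Σ(broken) = 1×352 + 6×407 + 1×595 + 1×149 = 3538
Σ(formed) = 2×352 + 2×D + 6×407 = 3146 + 2D
ΔH = Σ(broken) − Σ(formed) = (3538) − (3146 + 2D) = +392 − 2D
Setting this equal to −596 kJ gives 2D = 988, so D = 494 kJ/mol.

D(C-F) ≈ 494 kJ/mol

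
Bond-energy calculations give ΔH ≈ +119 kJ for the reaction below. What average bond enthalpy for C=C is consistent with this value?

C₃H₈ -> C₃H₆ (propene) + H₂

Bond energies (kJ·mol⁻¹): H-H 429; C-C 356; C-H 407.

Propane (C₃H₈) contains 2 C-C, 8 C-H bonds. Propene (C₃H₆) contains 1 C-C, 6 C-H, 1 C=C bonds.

D(C=C) ≈ 622 kJ/mol

Let D be the C=C bond energy.
Σ(broken) = 2×356 + 8×407 = 3968
Σ(formed) = 1×356 + 6×407 + 1×D + 1×429 = 3227 + D
ΔH = Σ(broken) − Σ(formed) = (3968) − (3227 + D) = +741 − D
Setting this equal to +119 kJ gives D = 622 kJ/mol.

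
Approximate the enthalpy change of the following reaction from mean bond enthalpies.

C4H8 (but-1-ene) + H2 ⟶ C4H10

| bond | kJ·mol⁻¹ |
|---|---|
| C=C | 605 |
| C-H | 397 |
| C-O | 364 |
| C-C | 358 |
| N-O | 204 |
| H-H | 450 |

ΔH ≈ −97 kJ

Bonds broken (reactants):
  C-C: 2 × 358 = 716
  C-H: 8 × 397 = 3176
  C=C: 1 × 605 = 605
  H-H: 1 × 450 = 450
  Σ(broken) = 4947 kJ
Bonds formed (products):
  C-C: 3 × 358 = 1074
  C-H: 10 × 397 = 3970
  Σ(formed) = 5044 kJ
ΔH = Σ(broken) − Σ(formed) = 4947 − 5044 = −97 kJ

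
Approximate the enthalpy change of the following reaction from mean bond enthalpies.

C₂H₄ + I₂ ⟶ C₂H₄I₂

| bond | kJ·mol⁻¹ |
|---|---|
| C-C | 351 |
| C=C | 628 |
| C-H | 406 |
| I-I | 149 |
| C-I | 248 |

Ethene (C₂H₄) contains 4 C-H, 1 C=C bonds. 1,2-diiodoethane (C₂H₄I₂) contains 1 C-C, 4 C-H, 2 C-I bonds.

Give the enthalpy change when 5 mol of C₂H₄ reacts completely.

Bonds broken (reactants):
  C-H: 4 × 406 = 1624
  C=C: 1 × 628 = 628
  I-I: 1 × 149 = 149
  Σ(broken) = 2401 kJ
Bonds formed (products):
  C-C: 1 × 351 = 351
  C-H: 4 × 406 = 1624
  C-I: 2 × 248 = 496
  Σ(formed) = 2471 kJ
ΔH = Σ(broken) − Σ(formed) = 2401 − 2471 = −70 kJ
For 5× the reaction as written: 5 × (−70) = −350 kJ

ΔH = −350 kJ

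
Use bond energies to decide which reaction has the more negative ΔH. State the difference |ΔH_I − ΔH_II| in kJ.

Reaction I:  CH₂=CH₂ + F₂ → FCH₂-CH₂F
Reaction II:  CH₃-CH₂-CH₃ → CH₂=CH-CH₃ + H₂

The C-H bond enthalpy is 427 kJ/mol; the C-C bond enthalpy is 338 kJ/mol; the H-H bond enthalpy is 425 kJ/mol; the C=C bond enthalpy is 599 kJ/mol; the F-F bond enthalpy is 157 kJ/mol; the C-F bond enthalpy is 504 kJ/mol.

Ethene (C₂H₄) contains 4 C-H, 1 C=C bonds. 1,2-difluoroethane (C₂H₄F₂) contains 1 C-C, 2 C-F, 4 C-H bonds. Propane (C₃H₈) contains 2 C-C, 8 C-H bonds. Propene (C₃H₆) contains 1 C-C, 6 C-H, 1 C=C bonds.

Reaction I, by 758 kJ

Reaction I:
  Bonds broken (reactants):
    C-H: 4 × 427 = 1708
    C=C: 1 × 599 = 599
    F-F: 1 × 157 = 157
    Σ(broken) = 2464 kJ
  Bonds formed (products):
    C-C: 1 × 338 = 338
    C-F: 2 × 504 = 1008
    C-H: 4 × 427 = 1708
    Σ(formed) = 3054 kJ
  ΔH_I = 2464 − 3054 = −590 kJ
Reaction II:
  Bonds broken (reactants):
    C-C: 2 × 338 = 676
    C-H: 8 × 427 = 3416
    Σ(broken) = 4092 kJ
  Bonds formed (products):
    C-C: 1 × 338 = 338
    C-H: 6 × 427 = 2562
    C=C: 1 × 599 = 599
    H-H: 1 × 425 = 425
    Σ(formed) = 3924 kJ
  ΔH_II = 4092 − 3924 = +168 kJ
ΔH_I − ΔH_II = −758 kJ, so reaction I has the more negative ΔH; |ΔH_I − ΔH_II| = 758 kJ.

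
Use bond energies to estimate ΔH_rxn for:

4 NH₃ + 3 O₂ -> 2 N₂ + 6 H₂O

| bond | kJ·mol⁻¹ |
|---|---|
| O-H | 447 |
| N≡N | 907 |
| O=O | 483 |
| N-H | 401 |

Bonds broken (reactants):
  N-H: 12 × 401 = 4812
  O=O: 3 × 483 = 1449
  Σ(broken) = 6261 kJ
Bonds formed (products):
  N≡N: 2 × 907 = 1814
  O-H: 12 × 447 = 5364
  Σ(formed) = 7178 kJ
ΔH = Σ(broken) − Σ(formed) = 6261 − 7178 = −917 kJ

ΔH ≈ −917 kJ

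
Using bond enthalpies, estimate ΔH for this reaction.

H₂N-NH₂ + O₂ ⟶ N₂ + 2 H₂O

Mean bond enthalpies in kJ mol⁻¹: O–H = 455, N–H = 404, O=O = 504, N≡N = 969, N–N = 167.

Bonds broken (reactants):
  N–H: 4 × 404 = 1616
  N–N: 1 × 167 = 167
  O=O: 1 × 504 = 504
  Σ(broken) = 2287 kJ
Bonds formed (products):
  N≡N: 1 × 969 = 969
  O–H: 4 × 455 = 1820
  Σ(formed) = 2789 kJ
ΔH = Σ(broken) − Σ(formed) = 2287 − 2789 = −502 kJ

ΔH ≈ −502 kJ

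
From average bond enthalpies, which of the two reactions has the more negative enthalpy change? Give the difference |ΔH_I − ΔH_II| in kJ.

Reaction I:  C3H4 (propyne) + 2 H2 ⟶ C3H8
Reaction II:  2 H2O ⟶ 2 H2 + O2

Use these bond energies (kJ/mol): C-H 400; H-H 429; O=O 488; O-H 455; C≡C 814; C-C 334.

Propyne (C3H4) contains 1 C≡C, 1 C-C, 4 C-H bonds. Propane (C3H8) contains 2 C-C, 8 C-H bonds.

Reaction I, by 736 kJ

Reaction I:
  Bonds broken (reactants):
    C≡C: 1 × 814 = 814
    C-C: 1 × 334 = 334
    C-H: 4 × 400 = 1600
    H-H: 2 × 429 = 858
    Σ(broken) = 3606 kJ
  Bonds formed (products):
    C-C: 2 × 334 = 668
    C-H: 8 × 400 = 3200
    Σ(formed) = 3868 kJ
  ΔH_I = 3606 − 3868 = −262 kJ
Reaction II:
  Bonds broken (reactants):
    O-H: 4 × 455 = 1820
    Σ(broken) = 1820 kJ
  Bonds formed (products):
    H-H: 2 × 429 = 858
    O=O: 1 × 488 = 488
    Σ(formed) = 1346 kJ
  ΔH_II = 1820 − 1346 = +474 kJ
ΔH_I − ΔH_II = −736 kJ, so reaction I has the more negative ΔH; |ΔH_I − ΔH_II| = 736 kJ.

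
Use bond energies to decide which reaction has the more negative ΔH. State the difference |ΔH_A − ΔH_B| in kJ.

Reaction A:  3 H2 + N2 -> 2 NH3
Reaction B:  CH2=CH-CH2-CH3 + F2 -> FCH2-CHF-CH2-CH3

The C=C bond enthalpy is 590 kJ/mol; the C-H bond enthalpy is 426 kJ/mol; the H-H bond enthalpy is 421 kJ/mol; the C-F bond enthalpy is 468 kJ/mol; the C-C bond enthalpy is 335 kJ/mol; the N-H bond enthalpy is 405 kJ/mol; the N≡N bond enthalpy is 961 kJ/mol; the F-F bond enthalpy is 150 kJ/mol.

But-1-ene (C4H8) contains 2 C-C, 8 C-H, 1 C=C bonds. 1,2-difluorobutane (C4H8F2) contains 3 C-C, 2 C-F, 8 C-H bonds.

Reaction A:
  Bonds broken (reactants):
    H-H: 3 × 421 = 1263
    N≡N: 1 × 961 = 961
    Σ(broken) = 2224 kJ
  Bonds formed (products):
    N-H: 6 × 405 = 2430
    Σ(formed) = 2430 kJ
  ΔH_A = 2224 − 2430 = −206 kJ
Reaction B:
  Bonds broken (reactants):
    C-C: 2 × 335 = 670
    C-H: 8 × 426 = 3408
    C=C: 1 × 590 = 590
    F-F: 1 × 150 = 150
    Σ(broken) = 4818 kJ
  Bonds formed (products):
    C-C: 3 × 335 = 1005
    C-F: 2 × 468 = 936
    C-H: 8 × 426 = 3408
    Σ(formed) = 5349 kJ
  ΔH_B = 4818 − 5349 = −531 kJ
ΔH_A − ΔH_B = +325 kJ, so reaction B has the more negative ΔH; |ΔH_A − ΔH_B| = 325 kJ.

Reaction B, by 325 kJ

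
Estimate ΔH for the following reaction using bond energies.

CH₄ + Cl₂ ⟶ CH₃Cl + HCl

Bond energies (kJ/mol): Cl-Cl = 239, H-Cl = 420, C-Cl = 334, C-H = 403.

Bonds broken (reactants):
  C-H: 4 × 403 = 1612
  Cl-Cl: 1 × 239 = 239
  Σ(broken) = 1851 kJ
Bonds formed (products):
  C-Cl: 1 × 334 = 334
  C-H: 3 × 403 = 1209
  H-Cl: 1 × 420 = 420
  Σ(formed) = 1963 kJ
ΔH = Σ(broken) − Σ(formed) = 1851 − 1963 = −112 kJ

ΔH ≈ −112 kJ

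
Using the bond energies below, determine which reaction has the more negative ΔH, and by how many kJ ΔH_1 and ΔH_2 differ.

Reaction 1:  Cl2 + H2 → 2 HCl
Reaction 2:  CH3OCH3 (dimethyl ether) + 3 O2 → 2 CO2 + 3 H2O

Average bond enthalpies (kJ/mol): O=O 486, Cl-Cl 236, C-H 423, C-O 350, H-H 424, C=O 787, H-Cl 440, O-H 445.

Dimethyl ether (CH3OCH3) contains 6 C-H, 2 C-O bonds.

Reaction 1:
  Bonds broken (reactants):
    Cl-Cl: 1 × 236 = 236
    H-H: 1 × 424 = 424
    Σ(broken) = 660 kJ
  Bonds formed (products):
    H-Cl: 2 × 440 = 880
    Σ(formed) = 880 kJ
  ΔH_1 = 660 − 880 = −220 kJ
Reaction 2:
  Bonds broken (reactants):
    C-H: 6 × 423 = 2538
    C-O: 2 × 350 = 700
    O=O: 3 × 486 = 1458
    Σ(broken) = 4696 kJ
  Bonds formed (products):
    C=O: 4 × 787 = 3148
    O-H: 6 × 445 = 2670
    Σ(formed) = 5818 kJ
  ΔH_2 = 4696 − 5818 = −1122 kJ
ΔH_1 − ΔH_2 = +902 kJ, so reaction 2 has the more negative ΔH; |ΔH_1 − ΔH_2| = 902 kJ.

Reaction 2, by 902 kJ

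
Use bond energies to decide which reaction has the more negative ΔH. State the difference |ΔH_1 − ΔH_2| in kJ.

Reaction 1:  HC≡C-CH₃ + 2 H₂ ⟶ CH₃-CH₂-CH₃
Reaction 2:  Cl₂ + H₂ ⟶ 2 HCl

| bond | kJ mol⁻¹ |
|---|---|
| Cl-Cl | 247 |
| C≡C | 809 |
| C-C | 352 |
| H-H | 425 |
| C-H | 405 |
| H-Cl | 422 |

Reaction 1:
  Bonds broken (reactants):
    C≡C: 1 × 809 = 809
    C-C: 1 × 352 = 352
    C-H: 4 × 405 = 1620
    H-H: 2 × 425 = 850
    Σ(broken) = 3631 kJ
  Bonds formed (products):
    C-C: 2 × 352 = 704
    C-H: 8 × 405 = 3240
    Σ(formed) = 3944 kJ
  ΔH_1 = 3631 − 3944 = −313 kJ
Reaction 2:
  Bonds broken (reactants):
    Cl-Cl: 1 × 247 = 247
    H-H: 1 × 425 = 425
    Σ(broken) = 672 kJ
  Bonds formed (products):
    H-Cl: 2 × 422 = 844
    Σ(formed) = 844 kJ
  ΔH_2 = 672 − 844 = −172 kJ
ΔH_1 − ΔH_2 = −141 kJ, so reaction 1 has the more negative ΔH; |ΔH_1 − ΔH_2| = 141 kJ.

Reaction 1, by 141 kJ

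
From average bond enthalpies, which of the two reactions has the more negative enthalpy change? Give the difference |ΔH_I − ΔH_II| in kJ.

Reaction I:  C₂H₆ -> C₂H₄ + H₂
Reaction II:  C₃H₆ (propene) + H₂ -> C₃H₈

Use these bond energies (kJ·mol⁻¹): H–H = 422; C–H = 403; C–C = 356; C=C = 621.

Reaction I:
  Bonds broken (reactants):
    C–C: 1 × 356 = 356
    C–H: 6 × 403 = 2418
    Σ(broken) = 2774 kJ
  Bonds formed (products):
    C–H: 4 × 403 = 1612
    C=C: 1 × 621 = 621
    H–H: 1 × 422 = 422
    Σ(formed) = 2655 kJ
  ΔH_I = 2774 − 2655 = +119 kJ
Reaction II:
  Bonds broken (reactants):
    C–C: 1 × 356 = 356
    C–H: 6 × 403 = 2418
    C=C: 1 × 621 = 621
    H–H: 1 × 422 = 422
    Σ(broken) = 3817 kJ
  Bonds formed (products):
    C–C: 2 × 356 = 712
    C–H: 8 × 403 = 3224
    Σ(formed) = 3936 kJ
  ΔH_II = 3817 − 3936 = −119 kJ
ΔH_I − ΔH_II = +238 kJ, so reaction II has the more negative ΔH; |ΔH_I − ΔH_II| = 238 kJ.

Reaction II, by 238 kJ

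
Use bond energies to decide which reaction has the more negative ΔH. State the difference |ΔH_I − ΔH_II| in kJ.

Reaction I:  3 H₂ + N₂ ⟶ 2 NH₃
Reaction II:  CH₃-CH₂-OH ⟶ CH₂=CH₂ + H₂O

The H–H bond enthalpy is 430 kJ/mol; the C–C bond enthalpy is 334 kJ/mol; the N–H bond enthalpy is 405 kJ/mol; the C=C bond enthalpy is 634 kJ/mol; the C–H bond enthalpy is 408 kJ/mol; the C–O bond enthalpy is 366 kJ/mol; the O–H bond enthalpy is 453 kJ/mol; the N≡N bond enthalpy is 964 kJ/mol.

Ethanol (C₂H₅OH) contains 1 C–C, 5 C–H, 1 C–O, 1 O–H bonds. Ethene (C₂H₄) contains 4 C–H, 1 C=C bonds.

Reaction I, by 197 kJ

Reaction I:
  Bonds broken (reactants):
    H–H: 3 × 430 = 1290
    N≡N: 1 × 964 = 964
    Σ(broken) = 2254 kJ
  Bonds formed (products):
    N–H: 6 × 405 = 2430
    Σ(formed) = 2430 kJ
  ΔH_I = 2254 − 2430 = −176 kJ
Reaction II:
  Bonds broken (reactants):
    C–C: 1 × 334 = 334
    C–H: 5 × 408 = 2040
    C–O: 1 × 366 = 366
    O–H: 1 × 453 = 453
    Σ(broken) = 3193 kJ
  Bonds formed (products):
    C–H: 4 × 408 = 1632
    C=C: 1 × 634 = 634
    O–H: 2 × 453 = 906
    Σ(formed) = 3172 kJ
  ΔH_II = 3193 − 3172 = +21 kJ
ΔH_I − ΔH_II = −197 kJ, so reaction I has the more negative ΔH; |ΔH_I − ΔH_II| = 197 kJ.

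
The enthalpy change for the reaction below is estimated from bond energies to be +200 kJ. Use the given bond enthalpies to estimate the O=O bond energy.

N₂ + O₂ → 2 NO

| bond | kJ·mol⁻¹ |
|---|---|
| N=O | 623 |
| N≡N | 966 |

D(O=O) ≈ 480 kJ/mol

Let D be the O=O bond energy.
Σ(broken) = 1×966 + 1×D = 966 + D
Σ(formed) = 2×623 = 1246
ΔH = Σ(broken) − Σ(formed) = (966 + D) − (1246) = −280 + D
Setting this equal to +200 kJ gives D = 480 kJ/mol.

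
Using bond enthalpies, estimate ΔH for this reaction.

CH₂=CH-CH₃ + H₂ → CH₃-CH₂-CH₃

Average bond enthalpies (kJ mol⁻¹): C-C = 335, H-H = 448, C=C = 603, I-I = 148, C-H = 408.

ΔH ≈ −100 kJ

Bonds broken (reactants):
  C-C: 1 × 335 = 335
  C-H: 6 × 408 = 2448
  C=C: 1 × 603 = 603
  H-H: 1 × 448 = 448
  Σ(broken) = 3834 kJ
Bonds formed (products):
  C-C: 2 × 335 = 670
  C-H: 8 × 408 = 3264
  Σ(formed) = 3934 kJ
ΔH = Σ(broken) − Σ(formed) = 3834 − 3934 = −100 kJ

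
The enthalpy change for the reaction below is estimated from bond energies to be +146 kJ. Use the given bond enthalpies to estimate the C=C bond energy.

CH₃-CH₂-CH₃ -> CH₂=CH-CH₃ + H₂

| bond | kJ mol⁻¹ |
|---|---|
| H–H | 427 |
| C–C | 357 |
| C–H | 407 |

D(C=C) ≈ 598 kJ/mol

Let D be the C=C bond energy.
Σ(broken) = 2×357 + 8×407 = 3970
Σ(formed) = 1×357 + 6×407 + 1×D + 1×427 = 3226 + D
ΔH = Σ(broken) − Σ(formed) = (3970) − (3226 + D) = +744 − D
Setting this equal to +146 kJ gives D = 598 kJ/mol.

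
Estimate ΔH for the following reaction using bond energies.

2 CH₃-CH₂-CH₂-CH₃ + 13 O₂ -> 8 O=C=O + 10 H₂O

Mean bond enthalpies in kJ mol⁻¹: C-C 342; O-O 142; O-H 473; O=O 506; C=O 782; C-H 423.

Bonds broken (reactants):
  C-C: 6 × 342 = 2052
  C-H: 20 × 423 = 8460
  O=O: 13 × 506 = 6578
  Σ(broken) = 17090 kJ
Bonds formed (products):
  C=O: 16 × 782 = 12512
  O-H: 20 × 473 = 9460
  Σ(formed) = 21972 kJ
ΔH = Σ(broken) − Σ(formed) = 17090 − 21972 = −4882 kJ

ΔH ≈ −4882 kJ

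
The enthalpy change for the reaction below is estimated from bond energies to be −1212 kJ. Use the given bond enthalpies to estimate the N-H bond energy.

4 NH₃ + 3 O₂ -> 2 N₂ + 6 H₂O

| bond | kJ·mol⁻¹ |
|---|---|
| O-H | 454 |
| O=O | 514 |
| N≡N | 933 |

D(N-H) ≈ 380 kJ/mol

Let D be the N-H bond energy.
Σ(broken) = 12×D + 3×514 = 1542 + 12D
Σ(formed) = 2×933 + 12×454 = 7314
ΔH = Σ(broken) − Σ(formed) = (1542 + 12D) − (7314) = −5772 + 12D
Setting this equal to −1212 kJ gives 12D = 4560, so D = 380 kJ/mol.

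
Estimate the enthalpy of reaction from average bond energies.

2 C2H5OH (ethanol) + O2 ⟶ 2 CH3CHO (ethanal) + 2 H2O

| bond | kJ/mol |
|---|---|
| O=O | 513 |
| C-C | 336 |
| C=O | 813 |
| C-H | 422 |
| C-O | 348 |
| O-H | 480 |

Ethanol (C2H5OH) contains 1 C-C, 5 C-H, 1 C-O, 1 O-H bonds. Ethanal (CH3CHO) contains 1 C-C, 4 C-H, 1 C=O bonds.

Bonds broken (reactants):
  C-C: 2 × 336 = 672
  C-H: 10 × 422 = 4220
  C-O: 2 × 348 = 696
  O-H: 2 × 480 = 960
  O=O: 1 × 513 = 513
  Σ(broken) = 7061 kJ
Bonds formed (products):
  C-C: 2 × 336 = 672
  C-H: 8 × 422 = 3376
  C=O: 2 × 813 = 1626
  O-H: 4 × 480 = 1920
  Σ(formed) = 7594 kJ
ΔH = Σ(broken) − Σ(formed) = 7061 − 7594 = −533 kJ

ΔH ≈ −533 kJ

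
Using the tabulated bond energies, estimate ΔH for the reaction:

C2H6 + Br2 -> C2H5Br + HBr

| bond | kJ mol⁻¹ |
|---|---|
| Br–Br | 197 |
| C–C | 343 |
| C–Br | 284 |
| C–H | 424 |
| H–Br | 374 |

ΔH ≈ −37 kJ

Bonds broken (reactants):
  Br–Br: 1 × 197 = 197
  C–C: 1 × 343 = 343
  C–H: 6 × 424 = 2544
  Σ(broken) = 3084 kJ
Bonds formed (products):
  C–Br: 1 × 284 = 284
  C–C: 1 × 343 = 343
  C–H: 5 × 424 = 2120
  H–Br: 1 × 374 = 374
  Σ(formed) = 3121 kJ
ΔH = Σ(broken) − Σ(formed) = 3084 − 3121 = −37 kJ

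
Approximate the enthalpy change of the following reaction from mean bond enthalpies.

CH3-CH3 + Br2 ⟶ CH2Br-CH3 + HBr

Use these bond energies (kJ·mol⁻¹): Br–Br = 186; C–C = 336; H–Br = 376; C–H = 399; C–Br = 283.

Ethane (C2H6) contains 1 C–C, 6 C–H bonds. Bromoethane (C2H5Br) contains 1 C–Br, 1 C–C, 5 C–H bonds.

Bonds broken (reactants):
  Br–Br: 1 × 186 = 186
  C–C: 1 × 336 = 336
  C–H: 6 × 399 = 2394
  Σ(broken) = 2916 kJ
Bonds formed (products):
  C–Br: 1 × 283 = 283
  C–C: 1 × 336 = 336
  C–H: 5 × 399 = 1995
  H–Br: 1 × 376 = 376
  Σ(formed) = 2990 kJ
ΔH = Σ(broken) − Σ(formed) = 2916 − 2990 = −74 kJ

ΔH ≈ −74 kJ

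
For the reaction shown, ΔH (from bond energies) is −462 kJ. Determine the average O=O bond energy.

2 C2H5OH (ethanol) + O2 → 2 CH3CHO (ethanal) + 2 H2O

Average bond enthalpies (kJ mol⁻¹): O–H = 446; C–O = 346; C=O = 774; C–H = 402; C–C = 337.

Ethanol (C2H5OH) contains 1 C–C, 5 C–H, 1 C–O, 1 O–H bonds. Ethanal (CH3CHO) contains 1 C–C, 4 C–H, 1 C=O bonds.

D(O=O) ≈ 482 kJ/mol

Let D be the O=O bond energy.
Σ(broken) = 2×337 + 10×402 + 2×346 + 2×446 + 1×D = 6278 + D
Σ(formed) = 2×337 + 8×402 + 2×774 + 4×446 = 7222
ΔH = Σ(broken) − Σ(formed) = (6278 + D) − (7222) = −944 + D
Setting this equal to −462 kJ gives D = 482 kJ/mol.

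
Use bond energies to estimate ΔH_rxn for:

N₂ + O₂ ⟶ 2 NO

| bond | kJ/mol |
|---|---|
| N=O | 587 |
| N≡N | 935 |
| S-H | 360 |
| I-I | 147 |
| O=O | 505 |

Bonds broken (reactants):
  N≡N: 1 × 935 = 935
  O=O: 1 × 505 = 505
  Σ(broken) = 1440 kJ
Bonds formed (products):
  N=O: 2 × 587 = 1174
  Σ(formed) = 1174 kJ
ΔH = Σ(broken) − Σ(formed) = 1440 − 1174 = +266 kJ

ΔH ≈ +266 kJ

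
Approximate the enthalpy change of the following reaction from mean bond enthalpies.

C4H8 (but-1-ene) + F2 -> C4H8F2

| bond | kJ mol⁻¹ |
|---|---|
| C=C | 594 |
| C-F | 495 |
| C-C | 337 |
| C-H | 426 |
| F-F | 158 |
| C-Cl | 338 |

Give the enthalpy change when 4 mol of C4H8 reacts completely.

ΔH = −2300 kJ

Bonds broken (reactants):
  C-C: 2 × 337 = 674
  C-H: 8 × 426 = 3408
  C=C: 1 × 594 = 594
  F-F: 1 × 158 = 158
  Σ(broken) = 4834 kJ
Bonds formed (products):
  C-C: 3 × 337 = 1011
  C-F: 2 × 495 = 990
  C-H: 8 × 426 = 3408
  Σ(formed) = 5409 kJ
ΔH = Σ(broken) − Σ(formed) = 4834 − 5409 = −575 kJ
For 4× the reaction as written: 4 × (−575) = −2300 kJ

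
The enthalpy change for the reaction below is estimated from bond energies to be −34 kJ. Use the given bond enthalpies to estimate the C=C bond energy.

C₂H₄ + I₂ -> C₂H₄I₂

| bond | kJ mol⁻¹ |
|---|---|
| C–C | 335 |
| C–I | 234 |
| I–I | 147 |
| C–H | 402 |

D(C=C) ≈ 622 kJ/mol

Let D be the C=C bond energy.
Σ(broken) = 4×402 + 1×D + 1×147 = 1755 + D
Σ(formed) = 1×335 + 4×402 + 2×234 = 2411
ΔH = Σ(broken) − Σ(formed) = (1755 + D) − (2411) = −656 + D
Setting this equal to −34 kJ gives D = 622 kJ/mol.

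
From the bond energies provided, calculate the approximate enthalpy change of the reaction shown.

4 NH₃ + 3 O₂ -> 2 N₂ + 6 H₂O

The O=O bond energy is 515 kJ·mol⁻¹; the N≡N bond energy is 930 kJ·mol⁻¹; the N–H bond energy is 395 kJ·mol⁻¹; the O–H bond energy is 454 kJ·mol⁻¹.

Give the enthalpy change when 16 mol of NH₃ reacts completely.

ΔH = −4092 kJ

Bonds broken (reactants):
  N–H: 12 × 395 = 4740
  O=O: 3 × 515 = 1545
  Σ(broken) = 6285 kJ
Bonds formed (products):
  N≡N: 2 × 930 = 1860
  O–H: 12 × 454 = 5448
  Σ(formed) = 7308 kJ
ΔH = Σ(broken) − Σ(formed) = 6285 − 7308 = −1023 kJ
For 4× the reaction as written: 4 × (−1023) = −4092 kJ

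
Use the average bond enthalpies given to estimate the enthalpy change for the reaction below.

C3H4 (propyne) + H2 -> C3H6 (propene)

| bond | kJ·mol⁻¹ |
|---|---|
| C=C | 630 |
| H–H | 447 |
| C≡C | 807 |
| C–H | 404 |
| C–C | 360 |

ΔH ≈ −184 kJ

Bonds broken (reactants):
  C≡C: 1 × 807 = 807
  C–C: 1 × 360 = 360
  C–H: 4 × 404 = 1616
  H–H: 1 × 447 = 447
  Σ(broken) = 3230 kJ
Bonds formed (products):
  C–C: 1 × 360 = 360
  C–H: 6 × 404 = 2424
  C=C: 1 × 630 = 630
  Σ(formed) = 3414 kJ
ΔH = Σ(broken) − Σ(formed) = 3230 − 3414 = −184 kJ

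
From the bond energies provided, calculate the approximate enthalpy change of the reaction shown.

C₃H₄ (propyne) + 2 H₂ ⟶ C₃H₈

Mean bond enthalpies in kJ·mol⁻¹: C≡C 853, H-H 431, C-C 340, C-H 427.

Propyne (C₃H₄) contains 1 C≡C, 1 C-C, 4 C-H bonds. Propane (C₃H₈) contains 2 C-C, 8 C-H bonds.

Bonds broken (reactants):
  C≡C: 1 × 853 = 853
  C-C: 1 × 340 = 340
  C-H: 4 × 427 = 1708
  H-H: 2 × 431 = 862
  Σ(broken) = 3763 kJ
Bonds formed (products):
  C-C: 2 × 340 = 680
  C-H: 8 × 427 = 3416
  Σ(formed) = 4096 kJ
ΔH = Σ(broken) − Σ(formed) = 3763 − 4096 = −333 kJ

ΔH ≈ −333 kJ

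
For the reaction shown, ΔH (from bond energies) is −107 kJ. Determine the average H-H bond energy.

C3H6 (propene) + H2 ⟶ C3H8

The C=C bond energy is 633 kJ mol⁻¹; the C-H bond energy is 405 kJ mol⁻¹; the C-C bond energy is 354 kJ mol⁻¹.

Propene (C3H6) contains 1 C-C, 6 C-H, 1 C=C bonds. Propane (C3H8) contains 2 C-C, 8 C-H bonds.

Let D be the H-H bond energy.
Σ(broken) = 1×354 + 6×405 + 1×633 + 1×D = 3417 + D
Σ(formed) = 2×354 + 8×405 = 3948
ΔH = Σ(broken) − Σ(formed) = (3417 + D) − (3948) = −531 + D
Setting this equal to −107 kJ gives D = 424 kJ/mol.

D(H-H) ≈ 424 kJ/mol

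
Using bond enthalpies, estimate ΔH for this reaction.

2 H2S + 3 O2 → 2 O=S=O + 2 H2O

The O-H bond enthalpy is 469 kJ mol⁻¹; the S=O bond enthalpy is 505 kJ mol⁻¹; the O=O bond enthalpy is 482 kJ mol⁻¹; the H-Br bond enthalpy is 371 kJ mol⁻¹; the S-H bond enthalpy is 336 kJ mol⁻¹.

Bonds broken (reactants):
  O=O: 3 × 482 = 1446
  S-H: 4 × 336 = 1344
  Σ(broken) = 2790 kJ
Bonds formed (products):
  O-H: 4 × 469 = 1876
  S=O: 4 × 505 = 2020
  Σ(formed) = 3896 kJ
ΔH = Σ(broken) − Σ(formed) = 2790 − 3896 = −1106 kJ

ΔH ≈ −1106 kJ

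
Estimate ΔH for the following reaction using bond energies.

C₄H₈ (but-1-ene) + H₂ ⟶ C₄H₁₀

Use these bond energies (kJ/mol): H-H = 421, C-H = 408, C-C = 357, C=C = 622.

ΔH ≈ −130 kJ

Bonds broken (reactants):
  C-C: 2 × 357 = 714
  C-H: 8 × 408 = 3264
  C=C: 1 × 622 = 622
  H-H: 1 × 421 = 421
  Σ(broken) = 5021 kJ
Bonds formed (products):
  C-C: 3 × 357 = 1071
  C-H: 10 × 408 = 4080
  Σ(formed) = 5151 kJ
ΔH = Σ(broken) − Σ(formed) = 5021 − 5151 = −130 kJ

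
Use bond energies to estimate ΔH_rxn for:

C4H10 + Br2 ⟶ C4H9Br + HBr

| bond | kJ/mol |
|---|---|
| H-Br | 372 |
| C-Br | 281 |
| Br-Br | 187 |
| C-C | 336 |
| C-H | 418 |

Bonds broken (reactants):
  Br-Br: 1 × 187 = 187
  C-C: 3 × 336 = 1008
  C-H: 10 × 418 = 4180
  Σ(broken) = 5375 kJ
Bonds formed (products):
  C-Br: 1 × 281 = 281
  C-C: 3 × 336 = 1008
  C-H: 9 × 418 = 3762
  H-Br: 1 × 372 = 372
  Σ(formed) = 5423 kJ
ΔH = Σ(broken) − Σ(formed) = 5375 − 5423 = −48 kJ

ΔH ≈ −48 kJ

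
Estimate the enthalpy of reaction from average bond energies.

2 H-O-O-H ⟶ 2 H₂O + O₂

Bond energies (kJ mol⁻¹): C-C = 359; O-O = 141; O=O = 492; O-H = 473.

ΔH ≈ −210 kJ

Bonds broken (reactants):
  O-H: 4 × 473 = 1892
  O-O: 2 × 141 = 282
  Σ(broken) = 2174 kJ
Bonds formed (products):
  O-H: 4 × 473 = 1892
  O=O: 1 × 492 = 492
  Σ(formed) = 2384 kJ
ΔH = Σ(broken) − Σ(formed) = 2174 − 2384 = −210 kJ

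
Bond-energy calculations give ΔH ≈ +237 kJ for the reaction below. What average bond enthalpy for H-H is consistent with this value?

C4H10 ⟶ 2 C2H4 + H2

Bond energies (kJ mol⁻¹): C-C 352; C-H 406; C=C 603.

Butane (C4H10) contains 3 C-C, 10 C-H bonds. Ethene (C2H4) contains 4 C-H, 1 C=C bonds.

Let D be the H-H bond energy.
Σ(broken) = 3×352 + 10×406 = 5116
Σ(formed) = 8×406 + 2×603 + 1×D = 4454 + D
ΔH = Σ(broken) − Σ(formed) = (5116) − (4454 + D) = +662 − D
Setting this equal to +237 kJ gives D = 425 kJ/mol.

D(H-H) ≈ 425 kJ/mol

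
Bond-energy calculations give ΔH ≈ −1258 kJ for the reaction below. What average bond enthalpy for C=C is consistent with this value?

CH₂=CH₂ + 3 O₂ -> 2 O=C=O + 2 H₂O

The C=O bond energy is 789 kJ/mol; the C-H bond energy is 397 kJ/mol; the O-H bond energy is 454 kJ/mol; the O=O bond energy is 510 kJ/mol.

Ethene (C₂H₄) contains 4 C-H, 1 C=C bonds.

D(C=C) ≈ 596 kJ/mol

Let D be the C=C bond energy.
Σ(broken) = 4×397 + 1×D + 3×510 = 3118 + D
Σ(formed) = 4×789 + 4×454 = 4972
ΔH = Σ(broken) − Σ(formed) = (3118 + D) − (4972) = −1854 + D
Setting this equal to −1258 kJ gives D = 596 kJ/mol.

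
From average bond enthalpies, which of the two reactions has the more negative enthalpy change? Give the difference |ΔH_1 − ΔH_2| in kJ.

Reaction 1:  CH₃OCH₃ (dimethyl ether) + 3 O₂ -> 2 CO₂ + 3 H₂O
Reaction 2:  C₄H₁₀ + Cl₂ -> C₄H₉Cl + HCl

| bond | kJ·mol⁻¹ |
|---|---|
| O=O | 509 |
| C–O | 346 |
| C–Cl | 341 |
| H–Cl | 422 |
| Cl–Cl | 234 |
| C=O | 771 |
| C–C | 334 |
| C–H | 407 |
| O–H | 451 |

Reaction 1, by 1007 kJ

Reaction 1:
  Bonds broken (reactants):
    C–H: 6 × 407 = 2442
    C–O: 2 × 346 = 692
    O=O: 3 × 509 = 1527
    Σ(broken) = 4661 kJ
  Bonds formed (products):
    C=O: 4 × 771 = 3084
    O–H: 6 × 451 = 2706
    Σ(formed) = 5790 kJ
  ΔH_1 = 4661 − 5790 = −1129 kJ
Reaction 2:
  Bonds broken (reactants):
    C–C: 3 × 334 = 1002
    C–H: 10 × 407 = 4070
    Cl–Cl: 1 × 234 = 234
    Σ(broken) = 5306 kJ
  Bonds formed (products):
    C–C: 3 × 334 = 1002
    C–Cl: 1 × 341 = 341
    C–H: 9 × 407 = 3663
    H–Cl: 1 × 422 = 422
    Σ(formed) = 5428 kJ
  ΔH_2 = 5306 − 5428 = −122 kJ
ΔH_1 − ΔH_2 = −1007 kJ, so reaction 1 has the more negative ΔH; |ΔH_1 − ΔH_2| = 1007 kJ.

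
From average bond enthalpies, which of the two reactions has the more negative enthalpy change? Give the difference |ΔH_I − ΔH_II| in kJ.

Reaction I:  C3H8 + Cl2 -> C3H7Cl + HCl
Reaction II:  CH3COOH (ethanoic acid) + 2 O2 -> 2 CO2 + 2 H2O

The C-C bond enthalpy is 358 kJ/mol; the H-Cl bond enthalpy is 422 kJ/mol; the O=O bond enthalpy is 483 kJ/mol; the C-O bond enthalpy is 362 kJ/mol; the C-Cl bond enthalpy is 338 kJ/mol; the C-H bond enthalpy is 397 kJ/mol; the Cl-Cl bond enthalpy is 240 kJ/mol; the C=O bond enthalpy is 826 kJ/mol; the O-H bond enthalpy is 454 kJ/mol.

Reaction II, by 840 kJ

Reaction I:
  Bonds broken (reactants):
    C-C: 2 × 358 = 716
    C-H: 8 × 397 = 3176
    Cl-Cl: 1 × 240 = 240
    Σ(broken) = 4132 kJ
  Bonds formed (products):
    C-C: 2 × 358 = 716
    C-Cl: 1 × 338 = 338
    C-H: 7 × 397 = 2779
    H-Cl: 1 × 422 = 422
    Σ(formed) = 4255 kJ
  ΔH_I = 4132 − 4255 = −123 kJ
Reaction II:
  Bonds broken (reactants):
    C-C: 1 × 358 = 358
    C-H: 3 × 397 = 1191
    C-O: 1 × 362 = 362
    C=O: 1 × 826 = 826
    O-H: 1 × 454 = 454
    O=O: 2 × 483 = 966
    Σ(broken) = 4157 kJ
  Bonds formed (products):
    C=O: 4 × 826 = 3304
    O-H: 4 × 454 = 1816
    Σ(formed) = 5120 kJ
  ΔH_II = 4157 − 5120 = −963 kJ
ΔH_I − ΔH_II = +840 kJ, so reaction II has the more negative ΔH; |ΔH_I − ΔH_II| = 840 kJ.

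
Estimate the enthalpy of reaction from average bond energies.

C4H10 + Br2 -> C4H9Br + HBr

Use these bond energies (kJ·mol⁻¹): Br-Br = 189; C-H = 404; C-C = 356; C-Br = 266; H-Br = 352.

Bonds broken (reactants):
  Br-Br: 1 × 189 = 189
  C-C: 3 × 356 = 1068
  C-H: 10 × 404 = 4040
  Σ(broken) = 5297 kJ
Bonds formed (products):
  C-Br: 1 × 266 = 266
  C-C: 3 × 356 = 1068
  C-H: 9 × 404 = 3636
  H-Br: 1 × 352 = 352
  Σ(formed) = 5322 kJ
ΔH = Σ(broken) − Σ(formed) = 5297 − 5322 = −25 kJ

ΔH ≈ −25 kJ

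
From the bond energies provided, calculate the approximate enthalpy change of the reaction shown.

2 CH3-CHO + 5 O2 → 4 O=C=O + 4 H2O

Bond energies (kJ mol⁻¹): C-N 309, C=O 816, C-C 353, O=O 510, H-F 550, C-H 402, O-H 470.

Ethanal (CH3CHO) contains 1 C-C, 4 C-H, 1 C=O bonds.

Bonds broken (reactants):
  C-C: 2 × 353 = 706
  C-H: 8 × 402 = 3216
  C=O: 2 × 816 = 1632
  O=O: 5 × 510 = 2550
  Σ(broken) = 8104 kJ
Bonds formed (products):
  C=O: 8 × 816 = 6528
  O-H: 8 × 470 = 3760
  Σ(formed) = 10288 kJ
ΔH = Σ(broken) − Σ(formed) = 8104 − 10288 = −2184 kJ

ΔH ≈ −2184 kJ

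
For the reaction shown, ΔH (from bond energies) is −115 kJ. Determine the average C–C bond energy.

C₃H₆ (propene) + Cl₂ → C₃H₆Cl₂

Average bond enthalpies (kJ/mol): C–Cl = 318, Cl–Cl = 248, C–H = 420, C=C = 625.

Let D be the C–C bond energy.
Σ(broken) = 1×D + 6×420 + 1×625 + 1×248 = 3393 + D
Σ(formed) = 2×D + 2×318 + 6×420 = 3156 + 2D
ΔH = Σ(broken) − Σ(formed) = (3393 + D) − (3156 + 2D) = +237 − D
Setting this equal to −115 kJ gives D = 352 kJ/mol.

D(C–C) ≈ 352 kJ/mol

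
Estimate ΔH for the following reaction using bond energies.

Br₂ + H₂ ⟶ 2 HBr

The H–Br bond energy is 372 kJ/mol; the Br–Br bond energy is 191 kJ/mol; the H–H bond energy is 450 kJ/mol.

Bonds broken (reactants):
  Br–Br: 1 × 191 = 191
  H–H: 1 × 450 = 450
  Σ(broken) = 641 kJ
Bonds formed (products):
  H–Br: 2 × 372 = 744
  Σ(formed) = 744 kJ
ΔH = Σ(broken) − Σ(formed) = 641 − 744 = −103 kJ

ΔH ≈ −103 kJ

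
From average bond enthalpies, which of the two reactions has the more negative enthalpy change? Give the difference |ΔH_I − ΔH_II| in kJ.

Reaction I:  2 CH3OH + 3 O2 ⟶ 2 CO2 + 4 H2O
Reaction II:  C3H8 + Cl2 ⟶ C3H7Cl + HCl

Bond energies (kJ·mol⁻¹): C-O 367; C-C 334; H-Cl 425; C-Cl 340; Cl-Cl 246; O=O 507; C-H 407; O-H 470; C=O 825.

Reaction I:
  Bonds broken (reactants):
    C-H: 6 × 407 = 2442
    C-O: 2 × 367 = 734
    O-H: 2 × 470 = 940
    O=O: 3 × 507 = 1521
    Σ(broken) = 5637 kJ
  Bonds formed (products):
    C=O: 4 × 825 = 3300
    O-H: 8 × 470 = 3760
    Σ(formed) = 7060 kJ
  ΔH_I = 5637 − 7060 = −1423 kJ
Reaction II:
  Bonds broken (reactants):
    C-C: 2 × 334 = 668
    C-H: 8 × 407 = 3256
    Cl-Cl: 1 × 246 = 246
    Σ(broken) = 4170 kJ
  Bonds formed (products):
    C-C: 2 × 334 = 668
    C-Cl: 1 × 340 = 340
    C-H: 7 × 407 = 2849
    H-Cl: 1 × 425 = 425
    Σ(formed) = 4282 kJ
  ΔH_II = 4170 − 4282 = −112 kJ
ΔH_I − ΔH_II = −1311 kJ, so reaction I has the more negative ΔH; |ΔH_I − ΔH_II| = 1311 kJ.

Reaction I, by 1311 kJ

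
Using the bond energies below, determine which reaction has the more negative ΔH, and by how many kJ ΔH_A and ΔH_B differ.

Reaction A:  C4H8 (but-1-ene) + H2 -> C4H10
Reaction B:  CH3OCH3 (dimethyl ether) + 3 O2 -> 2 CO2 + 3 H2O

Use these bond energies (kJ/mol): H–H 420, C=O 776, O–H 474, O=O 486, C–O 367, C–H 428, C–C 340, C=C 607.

Reaction B, by 1019 kJ

Reaction A:
  Bonds broken (reactants):
    C–C: 2 × 340 = 680
    C–H: 8 × 428 = 3424
    C=C: 1 × 607 = 607
    H–H: 1 × 420 = 420
    Σ(broken) = 5131 kJ
  Bonds formed (products):
    C–C: 3 × 340 = 1020
    C–H: 10 × 428 = 4280
    Σ(formed) = 5300 kJ
  ΔH_A = 5131 − 5300 = −169 kJ
Reaction B:
  Bonds broken (reactants):
    C–H: 6 × 428 = 2568
    C–O: 2 × 367 = 734
    O=O: 3 × 486 = 1458
    Σ(broken) = 4760 kJ
  Bonds formed (products):
    C=O: 4 × 776 = 3104
    O–H: 6 × 474 = 2844
    Σ(formed) = 5948 kJ
  ΔH_B = 4760 − 5948 = −1188 kJ
ΔH_A − ΔH_B = +1019 kJ, so reaction B has the more negative ΔH; |ΔH_A − ΔH_B| = 1019 kJ.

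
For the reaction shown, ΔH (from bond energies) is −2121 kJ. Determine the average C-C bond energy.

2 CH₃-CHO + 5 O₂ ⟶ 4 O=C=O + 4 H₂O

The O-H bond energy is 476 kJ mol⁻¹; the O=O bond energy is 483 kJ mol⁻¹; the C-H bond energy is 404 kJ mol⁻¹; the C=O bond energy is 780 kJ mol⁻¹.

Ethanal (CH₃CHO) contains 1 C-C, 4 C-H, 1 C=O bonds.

Let D be the C-C bond energy.
Σ(broken) = 2×D + 8×404 + 2×780 + 5×483 = 7207 + 2D
Σ(formed) = 8×780 + 8×476 = 10048
ΔH = Σ(broken) − Σ(formed) = (7207 + 2D) − (10048) = −2841 + 2D
Setting this equal to −2121 kJ gives 2D = 720, so D = 360 kJ/mol.

D(C-C) ≈ 360 kJ/mol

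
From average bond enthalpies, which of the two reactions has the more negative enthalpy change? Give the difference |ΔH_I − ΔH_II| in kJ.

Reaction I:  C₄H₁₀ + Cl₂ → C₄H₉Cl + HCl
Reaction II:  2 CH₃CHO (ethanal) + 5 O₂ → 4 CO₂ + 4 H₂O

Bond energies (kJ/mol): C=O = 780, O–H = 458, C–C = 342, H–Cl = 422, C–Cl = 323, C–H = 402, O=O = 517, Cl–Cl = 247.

Reaction I:
  Bonds broken (reactants):
    C–C: 3 × 342 = 1026
    C–H: 10 × 402 = 4020
    Cl–Cl: 1 × 247 = 247
    Σ(broken) = 5293 kJ
  Bonds formed (products):
    C–C: 3 × 342 = 1026
    C–Cl: 1 × 323 = 323
    C–H: 9 × 402 = 3618
    H–Cl: 1 × 422 = 422
    Σ(formed) = 5389 kJ
  ΔH_I = 5293 − 5389 = −96 kJ
Reaction II:
  Bonds broken (reactants):
    C–C: 2 × 342 = 684
    C–H: 8 × 402 = 3216
    C=O: 2 × 780 = 1560
    O=O: 5 × 517 = 2585
    Σ(broken) = 8045 kJ
  Bonds formed (products):
    C=O: 8 × 780 = 6240
    O–H: 8 × 458 = 3664
    Σ(formed) = 9904 kJ
  ΔH_II = 8045 − 9904 = −1859 kJ
ΔH_I − ΔH_II = +1763 kJ, so reaction II has the more negative ΔH; |ΔH_I − ΔH_II| = 1763 kJ.

Reaction II, by 1763 kJ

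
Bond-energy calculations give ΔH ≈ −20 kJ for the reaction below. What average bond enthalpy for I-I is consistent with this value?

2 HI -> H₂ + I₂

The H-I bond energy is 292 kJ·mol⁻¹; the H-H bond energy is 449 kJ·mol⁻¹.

D(I-I) ≈ 155 kJ/mol

Let D be the I-I bond energy.
Σ(broken) = 2×292 = 584
Σ(formed) = 1×449 + 1×D = 449 + D
ΔH = Σ(broken) − Σ(formed) = (584) − (449 + D) = +135 − D
Setting this equal to −20 kJ gives D = 155 kJ/mol.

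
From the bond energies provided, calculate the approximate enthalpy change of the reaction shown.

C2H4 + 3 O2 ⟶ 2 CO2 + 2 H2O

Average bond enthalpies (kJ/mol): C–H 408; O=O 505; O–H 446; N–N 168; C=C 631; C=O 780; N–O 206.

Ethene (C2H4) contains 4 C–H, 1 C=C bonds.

Bonds broken (reactants):
  C–H: 4 × 408 = 1632
  C=C: 1 × 631 = 631
  O=O: 3 × 505 = 1515
  Σ(broken) = 3778 kJ
Bonds formed (products):
  C=O: 4 × 780 = 3120
  O–H: 4 × 446 = 1784
  Σ(formed) = 4904 kJ
ΔH = Σ(broken) − Σ(formed) = 3778 − 4904 = −1126 kJ

ΔH ≈ −1126 kJ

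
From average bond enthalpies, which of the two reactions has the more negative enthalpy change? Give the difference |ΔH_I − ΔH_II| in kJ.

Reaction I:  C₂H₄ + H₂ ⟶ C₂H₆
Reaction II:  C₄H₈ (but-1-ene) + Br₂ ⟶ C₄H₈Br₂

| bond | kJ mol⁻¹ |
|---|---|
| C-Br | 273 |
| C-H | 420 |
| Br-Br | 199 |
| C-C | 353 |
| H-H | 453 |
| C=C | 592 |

Reaction I:
  Bonds broken (reactants):
    C-H: 4 × 420 = 1680
    C=C: 1 × 592 = 592
    H-H: 1 × 453 = 453
    Σ(broken) = 2725 kJ
  Bonds formed (products):
    C-C: 1 × 353 = 353
    C-H: 6 × 420 = 2520
    Σ(formed) = 2873 kJ
  ΔH_I = 2725 − 2873 = −148 kJ
Reaction II:
  Bonds broken (reactants):
    Br-Br: 1 × 199 = 199
    C-C: 2 × 353 = 706
    C-H: 8 × 420 = 3360
    C=C: 1 × 592 = 592
    Σ(broken) = 4857 kJ
  Bonds formed (products):
    C-Br: 2 × 273 = 546
    C-C: 3 × 353 = 1059
    C-H: 8 × 420 = 3360
    Σ(formed) = 4965 kJ
  ΔH_II = 4857 − 4965 = −108 kJ
ΔH_I − ΔH_II = −40 kJ, so reaction I has the more negative ΔH; |ΔH_I − ΔH_II| = 40 kJ.

Reaction I, by 40 kJ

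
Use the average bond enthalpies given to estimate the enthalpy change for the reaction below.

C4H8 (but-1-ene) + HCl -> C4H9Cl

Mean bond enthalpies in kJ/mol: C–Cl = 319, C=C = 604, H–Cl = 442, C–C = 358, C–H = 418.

Bonds broken (reactants):
  C–C: 2 × 358 = 716
  C–H: 8 × 418 = 3344
  C=C: 1 × 604 = 604
  H–Cl: 1 × 442 = 442
  Σ(broken) = 5106 kJ
Bonds formed (products):
  C–C: 3 × 358 = 1074
  C–Cl: 1 × 319 = 319
  C–H: 9 × 418 = 3762
  Σ(formed) = 5155 kJ
ΔH = Σ(broken) − Σ(formed) = 5106 − 5155 = −49 kJ

ΔH ≈ −49 kJ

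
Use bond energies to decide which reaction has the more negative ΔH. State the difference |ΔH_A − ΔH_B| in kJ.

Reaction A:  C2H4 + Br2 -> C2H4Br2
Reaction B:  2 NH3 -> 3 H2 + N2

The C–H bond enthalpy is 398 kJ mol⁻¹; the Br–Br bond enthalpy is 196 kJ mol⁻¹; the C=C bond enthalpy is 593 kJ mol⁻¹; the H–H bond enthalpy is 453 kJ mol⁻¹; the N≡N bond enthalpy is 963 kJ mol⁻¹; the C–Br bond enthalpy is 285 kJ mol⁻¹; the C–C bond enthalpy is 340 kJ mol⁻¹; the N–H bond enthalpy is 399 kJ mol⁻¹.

Reaction A:
  Bonds broken (reactants):
    Br–Br: 1 × 196 = 196
    C–H: 4 × 398 = 1592
    C=C: 1 × 593 = 593
    Σ(broken) = 2381 kJ
  Bonds formed (products):
    C–Br: 2 × 285 = 570
    C–C: 1 × 340 = 340
    C–H: 4 × 398 = 1592
    Σ(formed) = 2502 kJ
  ΔH_A = 2381 − 2502 = −121 kJ
Reaction B:
  Bonds broken (reactants):
    N–H: 6 × 399 = 2394
    Σ(broken) = 2394 kJ
  Bonds formed (products):
    H–H: 3 × 453 = 1359
    N≡N: 1 × 963 = 963
    Σ(formed) = 2322 kJ
  ΔH_B = 2394 − 2322 = +72 kJ
ΔH_A − ΔH_B = −193 kJ, so reaction A has the more negative ΔH; |ΔH_A − ΔH_B| = 193 kJ.

Reaction A, by 193 kJ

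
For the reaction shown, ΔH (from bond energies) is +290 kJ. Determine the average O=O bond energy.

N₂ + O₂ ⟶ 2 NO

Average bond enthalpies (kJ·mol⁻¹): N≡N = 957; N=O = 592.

Let D be the O=O bond energy.
Σ(broken) = 1×957 + 1×D = 957 + D
Σ(formed) = 2×592 = 1184
ΔH = Σ(broken) − Σ(formed) = (957 + D) − (1184) = −227 + D
Setting this equal to +290 kJ gives D = 517 kJ/mol.

D(O=O) ≈ 517 kJ/mol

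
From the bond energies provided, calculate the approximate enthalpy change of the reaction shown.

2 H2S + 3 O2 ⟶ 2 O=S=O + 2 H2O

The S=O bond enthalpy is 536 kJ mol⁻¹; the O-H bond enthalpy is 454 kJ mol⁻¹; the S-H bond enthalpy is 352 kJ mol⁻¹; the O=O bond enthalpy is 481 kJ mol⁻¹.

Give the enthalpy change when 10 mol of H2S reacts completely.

Bonds broken (reactants):
  O=O: 3 × 481 = 1443
  S-H: 4 × 352 = 1408
  Σ(broken) = 2851 kJ
Bonds formed (products):
  O-H: 4 × 454 = 1816
  S=O: 4 × 536 = 2144
  Σ(formed) = 3960 kJ
ΔH = Σ(broken) − Σ(formed) = 2851 − 3960 = −1109 kJ
For 5× the reaction as written: 5 × (−1109) = −5545 kJ

ΔH = −5545 kJ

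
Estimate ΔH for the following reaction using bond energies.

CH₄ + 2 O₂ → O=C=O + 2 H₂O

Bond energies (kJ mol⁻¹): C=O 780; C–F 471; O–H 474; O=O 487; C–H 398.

ΔH ≈ −890 kJ

Bonds broken (reactants):
  C–H: 4 × 398 = 1592
  O=O: 2 × 487 = 974
  Σ(broken) = 2566 kJ
Bonds formed (products):
  C=O: 2 × 780 = 1560
  O–H: 4 × 474 = 1896
  Σ(formed) = 3456 kJ
ΔH = Σ(broken) − Σ(formed) = 2566 − 3456 = −890 kJ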